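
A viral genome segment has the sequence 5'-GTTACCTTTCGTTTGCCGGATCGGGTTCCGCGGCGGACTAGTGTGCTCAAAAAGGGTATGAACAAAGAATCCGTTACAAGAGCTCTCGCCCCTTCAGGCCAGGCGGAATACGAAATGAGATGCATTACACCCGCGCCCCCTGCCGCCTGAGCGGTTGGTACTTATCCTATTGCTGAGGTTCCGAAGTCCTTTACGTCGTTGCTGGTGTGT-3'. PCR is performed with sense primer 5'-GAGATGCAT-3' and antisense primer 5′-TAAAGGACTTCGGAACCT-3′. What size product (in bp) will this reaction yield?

Scanning the template, GAGATGCAT occurs at positions 117–125; this primer anneals to the bottom strand there with its 3' end pointing downstream.
The reverse primer's reverse complement is AGGTTCCGAAGTCCTTTA, which matches the template at positions 176–193.
Amplicon spans positions 117–193: 77 bp.

77 bp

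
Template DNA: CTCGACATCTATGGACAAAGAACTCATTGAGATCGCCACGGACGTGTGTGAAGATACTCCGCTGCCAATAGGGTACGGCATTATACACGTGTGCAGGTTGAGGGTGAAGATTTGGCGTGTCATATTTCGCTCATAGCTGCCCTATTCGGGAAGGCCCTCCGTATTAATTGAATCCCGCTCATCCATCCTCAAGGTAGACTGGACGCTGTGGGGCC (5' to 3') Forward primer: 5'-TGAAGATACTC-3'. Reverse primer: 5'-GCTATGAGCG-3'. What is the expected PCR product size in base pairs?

The forward primer matches the template at positions 49–59.
The reverse primer's reverse complement is CGCTCATAGC, which matches the template at positions 128–137.
Amplicon spans positions 49–137: 89 bp.

89 bp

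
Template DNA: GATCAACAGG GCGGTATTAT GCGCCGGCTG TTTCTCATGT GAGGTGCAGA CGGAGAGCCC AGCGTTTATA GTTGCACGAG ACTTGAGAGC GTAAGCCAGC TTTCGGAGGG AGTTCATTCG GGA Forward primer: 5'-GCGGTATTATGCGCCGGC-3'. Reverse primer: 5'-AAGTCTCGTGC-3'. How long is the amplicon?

Forward primer GCGGTATTATGCGCCGGC is found on the top strand at positions 11–28.
The reverse primer's reverse complement is GCACGAGACTT, which matches the template at positions 74–84.
The product runs from position 11 to position 84, so its length is 84 − 11 + 1 = 74 bp.

74 bp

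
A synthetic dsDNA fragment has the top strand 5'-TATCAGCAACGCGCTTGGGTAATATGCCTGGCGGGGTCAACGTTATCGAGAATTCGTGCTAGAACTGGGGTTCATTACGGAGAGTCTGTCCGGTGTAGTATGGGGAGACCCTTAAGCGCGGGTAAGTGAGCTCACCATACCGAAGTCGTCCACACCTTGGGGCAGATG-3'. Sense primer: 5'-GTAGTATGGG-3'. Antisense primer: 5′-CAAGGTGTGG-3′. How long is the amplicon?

Forward primer GTAGTATGGG is found on the top strand at positions 95–104.
Reverse complement of the reverse primer: CCACACCTTG. This occurs on the top strand at positions 150–159.
Product length = (reverse-primer end) − (forward-primer start) + 1 = 159 − 95 + 1 = 65 bp.

65 bp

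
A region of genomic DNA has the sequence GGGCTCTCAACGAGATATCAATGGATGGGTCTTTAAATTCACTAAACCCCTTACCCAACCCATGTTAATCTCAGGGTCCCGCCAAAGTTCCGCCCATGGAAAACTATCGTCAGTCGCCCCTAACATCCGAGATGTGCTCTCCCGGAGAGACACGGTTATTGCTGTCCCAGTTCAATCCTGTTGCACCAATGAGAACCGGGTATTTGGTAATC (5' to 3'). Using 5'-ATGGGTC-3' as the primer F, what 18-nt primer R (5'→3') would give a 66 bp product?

5'-GAACTTTGGCGGGACCCT-3'

The forward primer binds at positions 25–31, so a 66 bp product ends at position 25 + 66 − 1 = 90.
The reverse primer anneals to the top strand over positions 73–90, i.e. to AGGGTCCCGCCAAAGTTC.
Its sequence written 5'→3' is the reverse complement: GAACTTTGGCGGGACCCT.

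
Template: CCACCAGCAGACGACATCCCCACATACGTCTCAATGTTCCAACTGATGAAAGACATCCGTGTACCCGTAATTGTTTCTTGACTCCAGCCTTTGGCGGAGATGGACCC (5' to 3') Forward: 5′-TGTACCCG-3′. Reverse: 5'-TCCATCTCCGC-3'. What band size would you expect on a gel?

The forward primer matches the template at positions 60–67.
The reverse primer's reverse complement is GCGGAGATGGA, which matches the template at positions 94–104.
The product runs from position 60 to position 104, so its length is 104 − 60 + 1 = 45 bp.

45 bp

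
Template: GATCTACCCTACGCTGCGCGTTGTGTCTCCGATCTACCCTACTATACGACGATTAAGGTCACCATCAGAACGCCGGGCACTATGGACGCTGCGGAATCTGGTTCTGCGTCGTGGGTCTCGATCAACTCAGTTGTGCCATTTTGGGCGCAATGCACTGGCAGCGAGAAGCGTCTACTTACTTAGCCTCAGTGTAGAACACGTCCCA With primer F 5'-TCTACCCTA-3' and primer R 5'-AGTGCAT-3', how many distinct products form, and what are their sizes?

Two products: 154 bp, 124 bp

The forward primer TCTACCCTA matches the top strand at positions 3–11, 33–41.
The reverse primer's reverse complement is ATGCACT, matching at positions 150–156.
Each forward site pairs with the reverse site to give a product ending at position 156: sizes 154, 124 bp.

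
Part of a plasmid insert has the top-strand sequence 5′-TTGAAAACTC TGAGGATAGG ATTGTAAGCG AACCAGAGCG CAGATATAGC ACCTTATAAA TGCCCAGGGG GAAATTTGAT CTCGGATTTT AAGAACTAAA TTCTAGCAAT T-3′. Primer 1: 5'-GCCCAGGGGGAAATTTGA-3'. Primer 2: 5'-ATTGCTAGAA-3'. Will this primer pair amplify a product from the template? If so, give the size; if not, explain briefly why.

Yes — a 49 bp product.

Primer 1 (GCCCAGGGGGAAATTTGA) matches the top strand at positions 62–79; it acts as a forward primer.
Primer 2's reverse complement is TTCTAGCAAT, matching the top strand at positions 101–110; it acts as a reverse primer.
The 3' ends face each other across positions 62–110, giving a 49 bp product.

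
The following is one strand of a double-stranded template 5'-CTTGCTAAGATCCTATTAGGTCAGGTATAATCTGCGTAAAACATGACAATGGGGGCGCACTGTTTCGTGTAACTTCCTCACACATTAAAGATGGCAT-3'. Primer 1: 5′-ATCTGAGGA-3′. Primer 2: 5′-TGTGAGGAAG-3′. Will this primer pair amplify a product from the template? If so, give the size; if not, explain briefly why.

No product — primer 1 has no binding site in the template.

Primer 1 (ATCTGAGGA) does not match the top strand, and its reverse complement TCCTCAGAT does not match either.
With no annealing site for primer 1, no amplification occurs.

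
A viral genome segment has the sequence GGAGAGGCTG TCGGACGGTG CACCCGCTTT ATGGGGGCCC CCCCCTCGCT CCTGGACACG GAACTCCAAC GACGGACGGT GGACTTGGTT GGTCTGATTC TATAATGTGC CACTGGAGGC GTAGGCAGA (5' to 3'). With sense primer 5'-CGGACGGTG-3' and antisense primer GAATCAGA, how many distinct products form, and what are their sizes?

The forward primer CGGACGGTG matches the top strand at positions 12–20, 73–81.
The reverse primer's reverse complement is TCTGATTC, matching at positions 93–100.
Each forward site pairs with the reverse site to give a product ending at position 100: sizes 89, 28 bp.

Two products: 89 bp, 28 bp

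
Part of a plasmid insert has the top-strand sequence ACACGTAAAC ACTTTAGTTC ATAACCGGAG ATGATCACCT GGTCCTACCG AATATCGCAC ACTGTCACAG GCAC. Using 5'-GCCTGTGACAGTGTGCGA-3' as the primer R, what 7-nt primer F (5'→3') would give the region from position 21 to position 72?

The reverse primer's reverse complement TCGCACACTGTCACAGGC matches the template at positions 55–72; the product starts at position 21.
The forward primer is identical to the top strand over positions 21–27: ATAACCG.

5'-ATAACCG-3'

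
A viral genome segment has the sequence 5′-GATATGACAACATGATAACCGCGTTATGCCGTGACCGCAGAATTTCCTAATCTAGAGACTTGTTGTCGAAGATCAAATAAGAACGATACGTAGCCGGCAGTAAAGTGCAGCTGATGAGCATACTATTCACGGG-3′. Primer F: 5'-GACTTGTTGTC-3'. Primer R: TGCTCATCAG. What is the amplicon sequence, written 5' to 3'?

The forward primer matches the template at positions 57–67.
Reverse complement of the reverse primer: CTGATGAGCA. This occurs on the top strand at positions 111–120.
The product is the template from position 57 through 120 (64 bp).

5'-GACTTGTTGTCGAAGATCAAATAAGAACGATACGTAGCCGGCAGTAAAGTGCAGCTGATGAGCA-3'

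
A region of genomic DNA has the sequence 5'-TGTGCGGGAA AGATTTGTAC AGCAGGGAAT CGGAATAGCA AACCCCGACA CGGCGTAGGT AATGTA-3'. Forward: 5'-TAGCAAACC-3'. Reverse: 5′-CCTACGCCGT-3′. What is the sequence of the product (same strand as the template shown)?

5'-TAGCAAACCCCGACACGGCGTAGG-3'

Scanning the template, TAGCAAACC occurs at positions 36–44; this primer anneals to the bottom strand there with its 3' end pointing downstream.
The reverse primer's reverse complement is ACGGCGTAGG, which matches the template at positions 50–59.
The product is the template from position 36 through 59 (24 bp).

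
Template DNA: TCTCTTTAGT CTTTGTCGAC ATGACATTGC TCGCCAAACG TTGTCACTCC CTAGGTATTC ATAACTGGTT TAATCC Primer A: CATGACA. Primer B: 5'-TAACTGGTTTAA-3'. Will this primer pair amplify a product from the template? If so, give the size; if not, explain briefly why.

No product — both primers anneal to the same strand and extend in the same direction.

Primer A (CATGACA) matches the top strand at positions 20–26 (3' end points downstream).
Primer B (TAACTGGTTTAA) also matches the top strand directly, at positions 62–73 — its reverse complement TTAAACCAGTTA is not present.
Both primers anneal to the bottom strand with 3' ends pointing the same way, so neither can prime synthesis back toward the other.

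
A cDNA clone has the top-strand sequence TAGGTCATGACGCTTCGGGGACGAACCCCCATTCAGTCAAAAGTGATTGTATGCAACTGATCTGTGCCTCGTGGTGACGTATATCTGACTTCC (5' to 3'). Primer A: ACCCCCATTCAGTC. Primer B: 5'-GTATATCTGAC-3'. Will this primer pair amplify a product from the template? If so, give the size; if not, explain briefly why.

Primer A (ACCCCCATTCAGTC) matches the top strand at positions 25–38 (3' end points downstream).
Primer B (GTATATCTGAC) also matches the top strand directly, at positions 79–89 — its reverse complement GTCAGATATAC is not present.
Both primers anneal to the bottom strand with 3' ends pointing the same way, so neither can prime synthesis back toward the other.

No product — both primers anneal to the same strand and extend in the same direction.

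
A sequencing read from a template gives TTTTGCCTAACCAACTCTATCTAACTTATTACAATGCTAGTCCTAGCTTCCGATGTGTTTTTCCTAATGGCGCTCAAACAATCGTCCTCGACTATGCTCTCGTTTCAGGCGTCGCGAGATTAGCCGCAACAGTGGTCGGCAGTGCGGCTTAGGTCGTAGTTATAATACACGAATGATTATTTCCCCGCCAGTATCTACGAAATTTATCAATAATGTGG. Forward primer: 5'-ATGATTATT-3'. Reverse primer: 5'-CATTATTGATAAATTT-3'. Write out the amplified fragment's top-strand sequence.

5'-ATGATTATTTCCCCGCCAGTATCTACGAAATTTATCAATAATG-3'

Forward primer ATGATTATT is found on the top strand at positions 173–181.
The reverse primer's reverse complement is AAATTTATCAATAATG, which matches the template at positions 200–215.
The product is the template from position 173 through 215 (43 bp).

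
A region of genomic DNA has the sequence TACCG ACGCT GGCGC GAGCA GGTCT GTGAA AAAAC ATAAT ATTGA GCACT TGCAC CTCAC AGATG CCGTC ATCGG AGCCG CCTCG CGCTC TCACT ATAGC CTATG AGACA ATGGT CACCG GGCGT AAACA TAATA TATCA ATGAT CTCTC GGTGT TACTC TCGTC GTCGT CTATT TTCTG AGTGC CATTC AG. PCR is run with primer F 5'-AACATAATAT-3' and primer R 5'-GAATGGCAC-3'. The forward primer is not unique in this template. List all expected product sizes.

The forward primer AACATAATAT matches the top strand at positions 33–42, 127–136.
The reverse primer's reverse complement is GTGCCATTC, matching at positions 182–190.
Each forward site pairs with the reverse site to give a product ending at position 190: sizes 158, 64 bp.

158 bp, 64 bp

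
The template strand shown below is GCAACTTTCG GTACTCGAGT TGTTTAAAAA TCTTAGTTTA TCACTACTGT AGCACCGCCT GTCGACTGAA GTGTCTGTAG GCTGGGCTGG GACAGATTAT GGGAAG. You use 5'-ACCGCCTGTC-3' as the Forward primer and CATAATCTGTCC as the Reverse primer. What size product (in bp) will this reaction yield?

Scanning the template, ACCGCCTGTC occurs at positions 54–63; this primer anneals to the bottom strand there with its 3' end pointing downstream.
The reverse primer's reverse complement is GGACAGATTATG, which matches the template at positions 90–101.
Product length = (reverse-primer end) − (forward-primer start) + 1 = 101 − 54 + 1 = 48 bp.

48 bp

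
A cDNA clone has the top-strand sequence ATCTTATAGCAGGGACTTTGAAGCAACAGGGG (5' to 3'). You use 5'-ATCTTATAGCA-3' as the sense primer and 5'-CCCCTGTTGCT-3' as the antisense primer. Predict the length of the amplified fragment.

Scanning the template, ATCTTATAGCA occurs at positions 1–11; this primer anneals to the bottom strand there with its 3' end pointing downstream.
Taking the reverse complement of CCCCTGTTGCT gives AGCAACAGGGG, found at positions 22–32 on the template; the primer anneals here to the top strand with its 3' end pointing upstream.
The product runs from position 1 to position 32, so its length is 32 − 1 + 1 = 32 bp.

32 bp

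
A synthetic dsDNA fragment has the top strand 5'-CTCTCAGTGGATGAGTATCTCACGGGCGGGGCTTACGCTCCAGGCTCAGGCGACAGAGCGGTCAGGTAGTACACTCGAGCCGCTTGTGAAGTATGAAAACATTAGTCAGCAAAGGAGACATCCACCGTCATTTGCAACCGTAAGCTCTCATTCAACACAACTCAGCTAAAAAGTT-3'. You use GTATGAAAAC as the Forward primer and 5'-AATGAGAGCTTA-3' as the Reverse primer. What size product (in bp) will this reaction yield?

62 bp

The forward primer matches the template at positions 91–100.
Taking the reverse complement of AATGAGAGCTTA gives TAAGCTCTCATT, found at positions 141–152 on the template; the primer anneals here to the top strand with its 3' end pointing upstream.
The product runs from position 91 to position 152, so its length is 152 − 91 + 1 = 62 bp.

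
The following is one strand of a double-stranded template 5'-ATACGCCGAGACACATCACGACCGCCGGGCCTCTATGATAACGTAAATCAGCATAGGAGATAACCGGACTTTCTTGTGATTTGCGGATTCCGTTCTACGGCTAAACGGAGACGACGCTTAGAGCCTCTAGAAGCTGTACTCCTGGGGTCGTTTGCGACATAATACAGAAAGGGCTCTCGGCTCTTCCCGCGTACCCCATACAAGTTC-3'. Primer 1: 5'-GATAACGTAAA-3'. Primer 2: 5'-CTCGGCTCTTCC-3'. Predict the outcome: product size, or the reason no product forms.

No product — both primers anneal to the same strand and extend in the same direction.

Primer 1 (GATAACGTAAA) matches the top strand at positions 37–47 (3' end points downstream).
Primer 2 (CTCGGCTCTTCC) also matches the top strand directly, at positions 176–187 — its reverse complement GGAAGAGCCGAG is not present.
Both primers anneal to the bottom strand with 3' ends pointing the same way, so neither can prime synthesis back toward the other.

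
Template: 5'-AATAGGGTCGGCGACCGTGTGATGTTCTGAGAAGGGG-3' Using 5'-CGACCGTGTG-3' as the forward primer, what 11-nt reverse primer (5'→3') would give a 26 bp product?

The forward primer binds at positions 12–21, so a 26 bp product ends at position 12 + 26 − 1 = 37.
The reverse primer anneals to the top strand over positions 27–37, i.e. to CTGAGAAGGGG.
Its sequence written 5'→3' is the reverse complement: CCCCTTCTCAG.

5'-CCCCTTCTCAG-3'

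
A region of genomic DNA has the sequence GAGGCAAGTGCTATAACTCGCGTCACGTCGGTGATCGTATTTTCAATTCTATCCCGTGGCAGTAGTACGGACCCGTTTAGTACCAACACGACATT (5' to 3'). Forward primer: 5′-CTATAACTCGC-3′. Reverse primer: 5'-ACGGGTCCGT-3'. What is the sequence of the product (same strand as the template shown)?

Scanning the template, CTATAACTCGC occurs at positions 11–21; this primer anneals to the bottom strand there with its 3' end pointing downstream.
Taking the reverse complement of ACGGGTCCGT gives ACGGACCCGT, found at positions 67–76 on the template; the primer anneals here to the top strand with its 3' end pointing upstream.
The product is the template from position 11 through 76 (66 bp).

5'-CTATAACTCGCGTCACGTCGGTGATCGTATTTTCAATTCTATCCCGTGGCAGTAGTACGGACCCGT-3'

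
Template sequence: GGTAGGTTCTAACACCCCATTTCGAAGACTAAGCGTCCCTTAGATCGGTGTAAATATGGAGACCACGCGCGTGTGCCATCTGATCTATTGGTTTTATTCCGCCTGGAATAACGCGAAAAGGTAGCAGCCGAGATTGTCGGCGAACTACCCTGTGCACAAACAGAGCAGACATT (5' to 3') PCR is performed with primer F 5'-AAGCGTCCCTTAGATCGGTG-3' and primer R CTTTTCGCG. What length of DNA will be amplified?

90 bp

The forward primer matches the template at positions 31–50.
Taking the reverse complement of CTTTTCGCG gives CGCGAAAAG, found at positions 112–120 on the template; the primer anneals here to the top strand with its 3' end pointing upstream.
Product length = (reverse-primer end) − (forward-primer start) + 1 = 120 − 31 + 1 = 90 bp.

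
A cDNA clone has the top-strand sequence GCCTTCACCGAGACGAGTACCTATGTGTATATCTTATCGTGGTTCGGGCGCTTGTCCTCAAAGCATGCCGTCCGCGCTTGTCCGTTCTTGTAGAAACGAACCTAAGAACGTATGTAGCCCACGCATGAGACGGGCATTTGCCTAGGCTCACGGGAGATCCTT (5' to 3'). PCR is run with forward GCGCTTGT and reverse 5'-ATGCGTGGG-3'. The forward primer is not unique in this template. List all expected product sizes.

79 bp, 53 bp

The forward primer GCGCTTGT matches the top strand at positions 48–55, 74–81.
The reverse primer's reverse complement is CCCACGCAT, matching at positions 118–126.
Each forward site pairs with the reverse site to give a product ending at position 126: sizes 79, 53 bp.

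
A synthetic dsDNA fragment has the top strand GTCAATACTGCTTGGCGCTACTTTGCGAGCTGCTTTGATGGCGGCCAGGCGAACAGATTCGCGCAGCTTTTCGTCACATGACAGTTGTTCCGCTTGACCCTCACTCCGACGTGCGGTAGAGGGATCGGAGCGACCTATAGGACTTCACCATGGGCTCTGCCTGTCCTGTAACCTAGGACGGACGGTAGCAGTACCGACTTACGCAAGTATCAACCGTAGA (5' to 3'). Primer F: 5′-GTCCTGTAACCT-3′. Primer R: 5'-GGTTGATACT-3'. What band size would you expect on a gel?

53 bp

Forward primer GTCCTGTAACCT is found on the top strand at positions 163–174.
Taking the reverse complement of GGTTGATACT gives AGTATCAACC, found at positions 206–215 on the template; the primer anneals here to the top strand with its 3' end pointing upstream.
Product length = (reverse-primer end) − (forward-primer start) + 1 = 215 − 163 + 1 = 53 bp.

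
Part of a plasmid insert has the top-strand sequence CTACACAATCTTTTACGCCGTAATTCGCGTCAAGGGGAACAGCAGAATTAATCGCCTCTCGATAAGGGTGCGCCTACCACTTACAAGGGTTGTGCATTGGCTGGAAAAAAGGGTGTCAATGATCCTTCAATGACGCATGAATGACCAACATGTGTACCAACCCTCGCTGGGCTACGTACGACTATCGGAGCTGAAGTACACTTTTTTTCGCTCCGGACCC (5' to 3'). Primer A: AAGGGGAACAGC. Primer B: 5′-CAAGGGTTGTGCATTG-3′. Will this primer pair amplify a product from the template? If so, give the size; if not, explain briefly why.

No product — both primers anneal to the same strand and extend in the same direction.

Primer A (AAGGGGAACAGC) matches the top strand at positions 32–43 (3' end points downstream).
Primer B (CAAGGGTTGTGCATTG) also matches the top strand directly, at positions 84–99 — its reverse complement CAATGCACAACCCTTG is not present.
Both primers anneal to the bottom strand with 3' ends pointing the same way, so neither can prime synthesis back toward the other.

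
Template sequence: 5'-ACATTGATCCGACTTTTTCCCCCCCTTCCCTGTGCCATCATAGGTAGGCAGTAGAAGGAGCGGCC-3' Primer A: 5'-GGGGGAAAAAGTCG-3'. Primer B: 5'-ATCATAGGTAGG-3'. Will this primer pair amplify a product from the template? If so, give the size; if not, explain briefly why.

Primer A (GGGGGAAAAAGTCG) has reverse complement CGACTTTTTCCCCC, which matches the top strand at positions 10–23; primer A anneals to the top strand there with its 3' end pointing upstream toward position 10.
Primer B (ATCATAGGTAGG) matches the top strand directly at positions 37–48; it anneals to the bottom strand with its 3' end pointing downstream toward position 48.
The 3' ends diverge (primer A extends toward position 1, primer B toward position 65), so the primers never converge on a shared product.

No product — the primers' 3' ends point away from each other.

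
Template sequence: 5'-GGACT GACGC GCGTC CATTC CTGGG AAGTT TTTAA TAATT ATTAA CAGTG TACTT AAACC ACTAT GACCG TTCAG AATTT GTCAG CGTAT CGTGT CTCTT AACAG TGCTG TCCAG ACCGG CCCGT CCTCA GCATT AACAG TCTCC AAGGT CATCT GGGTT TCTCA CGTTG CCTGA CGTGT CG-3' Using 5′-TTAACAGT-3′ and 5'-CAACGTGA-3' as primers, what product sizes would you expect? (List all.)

129 bp, 72 bp, 37 bp

The forward primer TTAACAGT matches the top strand at positions 42–49, 99–106, 134–141.
The reverse primer's reverse complement is TCACGTTG, matching at positions 163–170.
Each forward site pairs with the reverse site to give a product ending at position 170: sizes 129, 72, 37 bp.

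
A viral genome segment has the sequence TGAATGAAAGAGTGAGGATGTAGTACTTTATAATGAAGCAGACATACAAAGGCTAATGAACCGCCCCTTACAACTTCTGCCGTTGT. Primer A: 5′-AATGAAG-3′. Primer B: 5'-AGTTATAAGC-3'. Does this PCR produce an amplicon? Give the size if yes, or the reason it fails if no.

Primer B (AGTTATAAGC) does not match the top strand, and its reverse complement GCTTATAACT does not match either.
With no annealing site for primer B, no amplification occurs.

No product — primer B has no binding site in the template.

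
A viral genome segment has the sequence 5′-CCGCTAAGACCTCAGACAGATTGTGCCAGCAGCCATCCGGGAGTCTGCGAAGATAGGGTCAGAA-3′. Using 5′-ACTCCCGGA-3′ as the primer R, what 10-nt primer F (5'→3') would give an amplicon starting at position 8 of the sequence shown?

5'-GACCTCAGAC-3'

The reverse primer's reverse complement TCCGGGAGT matches the template at positions 36–44; the product starts at position 8.
The forward primer is identical to the top strand over positions 8–17: GACCTCAGAC.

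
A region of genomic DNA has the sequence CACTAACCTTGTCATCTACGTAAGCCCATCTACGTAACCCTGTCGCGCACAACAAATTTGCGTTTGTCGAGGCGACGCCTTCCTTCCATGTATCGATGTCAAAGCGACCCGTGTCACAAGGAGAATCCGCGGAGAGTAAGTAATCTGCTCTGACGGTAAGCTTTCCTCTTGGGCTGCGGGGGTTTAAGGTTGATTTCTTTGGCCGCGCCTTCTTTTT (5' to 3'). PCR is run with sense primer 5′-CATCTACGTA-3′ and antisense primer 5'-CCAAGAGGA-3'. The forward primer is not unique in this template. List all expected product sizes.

160 bp, 146 bp

The forward primer CATCTACGTA matches the top strand at positions 13–22, 27–36.
The reverse primer's reverse complement is TCCTCTTGG, matching at positions 164–172.
Each forward site pairs with the reverse site to give a product ending at position 172: sizes 160, 146 bp.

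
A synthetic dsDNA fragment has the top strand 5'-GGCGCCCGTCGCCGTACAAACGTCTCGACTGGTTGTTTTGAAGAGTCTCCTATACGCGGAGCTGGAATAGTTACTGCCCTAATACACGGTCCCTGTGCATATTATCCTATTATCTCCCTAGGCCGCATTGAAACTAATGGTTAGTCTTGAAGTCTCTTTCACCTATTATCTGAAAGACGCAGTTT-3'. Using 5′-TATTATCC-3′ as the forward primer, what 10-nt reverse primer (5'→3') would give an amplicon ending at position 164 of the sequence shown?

The forward primer binds at positions 100–107; the product's 3' end on the top strand is position 164.
The reverse primer anneals to the top strand over positions 155–164, i.e. to TCTTTCACCT.
Its sequence written 5'→3' is the reverse complement: AGGTGAAAGA.

5'-AGGTGAAAGA-3'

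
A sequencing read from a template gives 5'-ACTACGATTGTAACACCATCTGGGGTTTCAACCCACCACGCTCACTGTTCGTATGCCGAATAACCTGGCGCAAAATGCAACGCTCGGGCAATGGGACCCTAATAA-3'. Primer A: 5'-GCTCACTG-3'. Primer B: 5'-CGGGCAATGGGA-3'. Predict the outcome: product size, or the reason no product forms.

No product — both primers anneal to the same strand and extend in the same direction.

Primer A (GCTCACTG) matches the top strand at positions 40–47 (3' end points downstream).
Primer B (CGGGCAATGGGA) also matches the top strand directly, at positions 85–96 — its reverse complement TCCCATTGCCCG is not present.
Both primers anneal to the bottom strand with 3' ends pointing the same way, so neither can prime synthesis back toward the other.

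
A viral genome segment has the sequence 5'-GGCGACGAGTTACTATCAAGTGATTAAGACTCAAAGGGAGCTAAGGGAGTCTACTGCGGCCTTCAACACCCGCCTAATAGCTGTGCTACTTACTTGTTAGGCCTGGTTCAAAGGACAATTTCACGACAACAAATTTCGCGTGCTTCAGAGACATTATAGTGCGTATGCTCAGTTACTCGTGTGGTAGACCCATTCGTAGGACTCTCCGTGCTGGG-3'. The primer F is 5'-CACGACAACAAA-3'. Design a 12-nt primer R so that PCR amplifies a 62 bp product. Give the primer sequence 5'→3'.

5'-CACACGAGTAAC-3'

The forward primer binds at positions 122–133, so a 62 bp product ends at position 122 + 62 − 1 = 183.
The reverse primer anneals to the top strand over positions 172–183, i.e. to GTTACTCGTGTG.
Its sequence written 5'→3' is the reverse complement: CACACGAGTAAC.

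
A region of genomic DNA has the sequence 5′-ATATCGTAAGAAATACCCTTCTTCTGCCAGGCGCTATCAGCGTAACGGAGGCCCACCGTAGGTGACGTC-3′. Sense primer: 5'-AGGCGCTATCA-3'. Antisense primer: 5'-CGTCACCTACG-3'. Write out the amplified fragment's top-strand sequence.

Forward primer AGGCGCTATCA is found on the top strand at positions 29–39.
The reverse primer's reverse complement is CGTAGGTGACG, which matches the template at positions 57–67.
The product is the template from position 29 through 67 (39 bp).

5'-AGGCGCTATCAGCGTAACGGAGGCCCACCGTAGGTGACG-3'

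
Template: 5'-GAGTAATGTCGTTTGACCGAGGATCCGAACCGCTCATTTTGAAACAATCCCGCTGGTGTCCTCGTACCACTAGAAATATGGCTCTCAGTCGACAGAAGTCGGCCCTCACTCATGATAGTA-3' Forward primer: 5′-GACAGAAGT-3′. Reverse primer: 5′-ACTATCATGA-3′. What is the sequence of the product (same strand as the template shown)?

Forward primer GACAGAAGT is found on the top strand at positions 91–99.
Reverse complement of the reverse primer: TCATGATAGT. This occurs on the top strand at positions 110–119.
The product is the template from position 91 through 119 (29 bp).

5'-GACAGAAGTCGGCCCTCACTCATGATAGT-3'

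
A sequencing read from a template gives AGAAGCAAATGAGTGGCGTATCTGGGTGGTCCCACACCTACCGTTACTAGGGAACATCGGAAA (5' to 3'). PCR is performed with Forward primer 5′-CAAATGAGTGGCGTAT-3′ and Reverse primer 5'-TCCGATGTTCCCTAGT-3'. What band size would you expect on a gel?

56 bp

Forward primer CAAATGAGTGGCGTAT is found on the top strand at positions 6–21.
The reverse primer's reverse complement is ACTAGGGAACATCGGA, which matches the template at positions 46–61.
Amplicon spans positions 6–61: 56 bp.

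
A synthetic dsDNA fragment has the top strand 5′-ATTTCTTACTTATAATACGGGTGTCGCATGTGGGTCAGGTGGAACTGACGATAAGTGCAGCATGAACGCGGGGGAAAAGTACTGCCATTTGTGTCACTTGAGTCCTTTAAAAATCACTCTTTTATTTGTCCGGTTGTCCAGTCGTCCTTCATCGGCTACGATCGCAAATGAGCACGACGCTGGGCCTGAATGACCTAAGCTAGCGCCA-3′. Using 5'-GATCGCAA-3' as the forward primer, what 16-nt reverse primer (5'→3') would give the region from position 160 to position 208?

The product's 3' end on the top strand is position 208.
The reverse primer anneals to the top strand over positions 193–208, i.e. to ACCTAAGCTAGCGCCA.
Its sequence written 5'→3' is the reverse complement: TGGCGCTAGCTTAGGT.

5'-TGGCGCTAGCTTAGGT-3'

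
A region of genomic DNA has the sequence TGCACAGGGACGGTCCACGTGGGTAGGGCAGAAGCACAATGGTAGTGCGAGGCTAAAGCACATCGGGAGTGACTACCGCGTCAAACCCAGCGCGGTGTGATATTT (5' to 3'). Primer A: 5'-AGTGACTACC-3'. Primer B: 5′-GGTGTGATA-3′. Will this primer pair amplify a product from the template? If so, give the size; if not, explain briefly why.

Primer A (AGTGACTACC) matches the top strand at positions 68–77 (3' end points downstream).
Primer B (GGTGTGATA) also matches the top strand directly, at positions 94–102 — its reverse complement TATCACACC is not present.
Both primers anneal to the bottom strand with 3' ends pointing the same way, so neither can prime synthesis back toward the other.

No product — both primers anneal to the same strand and extend in the same direction.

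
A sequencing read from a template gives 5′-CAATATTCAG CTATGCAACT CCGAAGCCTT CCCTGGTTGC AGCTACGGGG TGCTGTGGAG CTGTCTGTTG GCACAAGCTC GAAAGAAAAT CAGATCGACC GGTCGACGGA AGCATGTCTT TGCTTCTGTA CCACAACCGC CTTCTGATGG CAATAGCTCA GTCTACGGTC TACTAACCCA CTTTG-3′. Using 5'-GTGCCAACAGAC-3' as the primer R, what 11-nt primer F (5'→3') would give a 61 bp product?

5'-TGCAACTCCGA-3'

The reverse primer's reverse complement GTCTGTTGGCAC matches the template at positions 63–74, so the product ends at position 74.
A 61 bp product then starts at position 74 − 61 + 1 = 14.
The forward primer is identical to the top strand there: TGCAACTCCGA.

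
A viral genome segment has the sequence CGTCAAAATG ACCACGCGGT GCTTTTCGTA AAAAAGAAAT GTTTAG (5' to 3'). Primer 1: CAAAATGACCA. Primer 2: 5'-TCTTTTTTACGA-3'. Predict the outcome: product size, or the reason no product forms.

Yes — a 34 bp product.

Primer 1 (CAAAATGACCA) matches the top strand at positions 4–14; it acts as a forward primer.
Primer 2's reverse complement is TCGTAAAAAAGA, matching the top strand at positions 26–37; it acts as a reverse primer.
The 3' ends face each other across positions 4–37, giving a 34 bp product.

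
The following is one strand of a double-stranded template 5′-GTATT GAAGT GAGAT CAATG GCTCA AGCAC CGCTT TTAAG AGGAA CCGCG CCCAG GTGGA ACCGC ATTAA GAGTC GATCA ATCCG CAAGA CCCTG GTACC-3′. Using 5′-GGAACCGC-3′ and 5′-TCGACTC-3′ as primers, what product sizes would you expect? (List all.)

The forward primer GGAACCGC matches the top strand at positions 42–49, 58–65.
The reverse primer's reverse complement is GAGTCGA, matching at positions 71–77.
Each forward site pairs with the reverse site to give a product ending at position 77: sizes 36, 20 bp.

36 bp, 20 bp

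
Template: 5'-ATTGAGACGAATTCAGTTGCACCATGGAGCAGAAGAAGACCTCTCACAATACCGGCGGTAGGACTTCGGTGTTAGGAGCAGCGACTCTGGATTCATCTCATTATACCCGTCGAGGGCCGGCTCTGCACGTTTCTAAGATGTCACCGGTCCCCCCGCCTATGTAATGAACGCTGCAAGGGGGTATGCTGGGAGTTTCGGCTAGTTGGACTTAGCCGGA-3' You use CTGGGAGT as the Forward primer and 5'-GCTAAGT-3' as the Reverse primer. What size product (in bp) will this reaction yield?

The forward primer matches the template at positions 186–193.
Reverse complement of the reverse primer: ACTTAGC. This occurs on the top strand at positions 207–213.
The product runs from position 186 to position 213, so its length is 213 − 186 + 1 = 28 bp.

28 bp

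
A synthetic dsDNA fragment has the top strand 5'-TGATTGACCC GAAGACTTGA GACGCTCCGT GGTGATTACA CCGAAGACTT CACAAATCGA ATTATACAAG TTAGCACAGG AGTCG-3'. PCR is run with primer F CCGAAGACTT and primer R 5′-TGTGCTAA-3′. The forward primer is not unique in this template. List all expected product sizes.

70 bp, 38 bp

The forward primer CCGAAGACTT matches the top strand at positions 9–18, 41–50.
The reverse primer's reverse complement is TTAGCACA, matching at positions 71–78.
Each forward site pairs with the reverse site to give a product ending at position 78: sizes 70, 38 bp.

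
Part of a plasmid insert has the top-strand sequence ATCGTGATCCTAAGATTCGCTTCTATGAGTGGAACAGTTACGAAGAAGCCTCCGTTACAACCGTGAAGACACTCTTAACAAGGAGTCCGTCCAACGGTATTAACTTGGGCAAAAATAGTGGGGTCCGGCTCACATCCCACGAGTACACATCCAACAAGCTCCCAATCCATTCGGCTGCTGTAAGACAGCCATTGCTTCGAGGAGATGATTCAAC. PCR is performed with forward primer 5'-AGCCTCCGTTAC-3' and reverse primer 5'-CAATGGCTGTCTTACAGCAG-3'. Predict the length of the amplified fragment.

148 bp

Forward primer AGCCTCCGTTAC is found on the top strand at positions 47–58.
The reverse primer's reverse complement is CTGCTGTAAGACAGCCATTG, which matches the template at positions 175–194.
Product length = (reverse-primer end) − (forward-primer start) + 1 = 194 − 47 + 1 = 148 bp.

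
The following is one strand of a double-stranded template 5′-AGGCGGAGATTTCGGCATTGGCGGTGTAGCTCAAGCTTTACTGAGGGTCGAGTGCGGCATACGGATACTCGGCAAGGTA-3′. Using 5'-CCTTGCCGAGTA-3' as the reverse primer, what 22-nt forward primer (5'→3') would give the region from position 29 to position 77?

5'-GCTCAAGCTTTACTGAGGGTCG-3'

The reverse primer's reverse complement TACTCGGCAAGG matches the template at positions 66–77; the product starts at position 29.
The forward primer is identical to the top strand over positions 29–50: GCTCAAGCTTTACTGAGGGTCG.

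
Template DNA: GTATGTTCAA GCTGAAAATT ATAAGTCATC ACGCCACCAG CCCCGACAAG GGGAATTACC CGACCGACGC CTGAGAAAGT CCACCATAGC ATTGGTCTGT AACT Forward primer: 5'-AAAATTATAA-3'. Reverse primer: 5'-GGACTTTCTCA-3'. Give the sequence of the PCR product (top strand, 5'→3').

5'-AAAATTATAAGTCATCACGCCACCAGCCCCGACAAGGGGAATTACCCGACCGACGCCTGAGAAAGTCC-3'

Forward primer AAAATTATAA is found on the top strand at positions 15–24.
The reverse primer's reverse complement is TGAGAAAGTCC, which matches the template at positions 72–82.
The product is the template from position 15 through 82 (68 bp).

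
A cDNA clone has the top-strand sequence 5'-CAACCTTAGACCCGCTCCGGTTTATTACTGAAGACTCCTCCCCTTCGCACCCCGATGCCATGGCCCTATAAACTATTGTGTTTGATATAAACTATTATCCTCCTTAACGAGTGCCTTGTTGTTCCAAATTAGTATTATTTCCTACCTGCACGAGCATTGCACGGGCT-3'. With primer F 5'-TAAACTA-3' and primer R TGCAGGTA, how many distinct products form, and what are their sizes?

The forward primer TAAACTA matches the top strand at positions 69–75, 88–94.
The reverse primer's reverse complement is TACCTGCA, matching at positions 143–150.
Each forward site pairs with the reverse site to give a product ending at position 150: sizes 82, 63 bp.

Two products: 82 bp, 63 bp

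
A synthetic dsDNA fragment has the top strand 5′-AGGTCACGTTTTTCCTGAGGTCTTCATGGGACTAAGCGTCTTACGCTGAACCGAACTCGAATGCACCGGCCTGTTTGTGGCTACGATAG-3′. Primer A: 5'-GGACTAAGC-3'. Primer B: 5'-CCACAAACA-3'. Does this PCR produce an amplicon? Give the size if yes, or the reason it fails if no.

Yes — a 52 bp product.

Primer A (GGACTAAGC) matches the top strand at positions 29–37; it acts as a forward primer.
Primer B's reverse complement is TGTTTGTGG, matching the top strand at positions 72–80; it acts as a reverse primer.
The 3' ends face each other across positions 29–80, giving a 52 bp product.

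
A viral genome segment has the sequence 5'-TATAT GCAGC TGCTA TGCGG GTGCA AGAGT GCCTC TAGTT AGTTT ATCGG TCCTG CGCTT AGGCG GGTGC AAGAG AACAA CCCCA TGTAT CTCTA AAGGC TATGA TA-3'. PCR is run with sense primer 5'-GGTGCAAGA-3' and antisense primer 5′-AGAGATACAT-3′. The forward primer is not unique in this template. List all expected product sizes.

The forward primer GGTGCAAGA matches the top strand at positions 20–28, 66–74.
The reverse primer's reverse complement is ATGTATCTCT, matching at positions 85–94.
Each forward site pairs with the reverse site to give a product ending at position 94: sizes 75, 29 bp.

75 bp, 29 bp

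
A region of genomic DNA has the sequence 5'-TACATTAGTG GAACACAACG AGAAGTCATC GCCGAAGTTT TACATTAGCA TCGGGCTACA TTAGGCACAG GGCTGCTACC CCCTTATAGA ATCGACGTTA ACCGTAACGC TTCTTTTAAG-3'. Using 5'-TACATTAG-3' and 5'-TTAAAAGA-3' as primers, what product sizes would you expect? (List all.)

The forward primer TACATTAG matches the top strand at positions 1–8, 41–48, 57–64.
The reverse primer's reverse complement is TCTTTTAA, matching at positions 112–119.
Each forward site pairs with the reverse site to give a product ending at position 119: sizes 119, 79, 63 bp.

119 bp, 79 bp, 63 bp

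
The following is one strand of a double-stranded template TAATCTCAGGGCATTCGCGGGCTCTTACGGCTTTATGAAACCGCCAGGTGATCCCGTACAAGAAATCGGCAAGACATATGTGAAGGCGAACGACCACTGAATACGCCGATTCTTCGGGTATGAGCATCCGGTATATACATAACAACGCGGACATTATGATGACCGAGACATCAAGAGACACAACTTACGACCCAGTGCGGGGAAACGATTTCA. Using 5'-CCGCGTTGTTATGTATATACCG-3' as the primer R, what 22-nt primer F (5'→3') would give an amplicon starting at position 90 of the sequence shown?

5'-ACGACCACTGAATACGCCGATT-3'

The reverse primer's reverse complement CGGTATATACATAACAACGCGG matches the template at positions 129–150; the product starts at position 90.
The forward primer is identical to the top strand over positions 90–111: ACGACCACTGAATACGCCGATT.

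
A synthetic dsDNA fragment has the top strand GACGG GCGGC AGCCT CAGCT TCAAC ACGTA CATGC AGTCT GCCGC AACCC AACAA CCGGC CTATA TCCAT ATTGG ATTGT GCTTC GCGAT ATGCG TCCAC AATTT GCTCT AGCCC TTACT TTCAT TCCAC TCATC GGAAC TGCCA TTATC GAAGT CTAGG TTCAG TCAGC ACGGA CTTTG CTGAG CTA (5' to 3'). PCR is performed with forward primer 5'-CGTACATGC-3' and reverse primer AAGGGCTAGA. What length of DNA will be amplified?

91 bp

Scanning the template, CGTACATGC occurs at positions 27–35; this primer anneals to the bottom strand there with its 3' end pointing downstream.
Taking the reverse complement of AAGGGCTAGA gives TCTAGCCCTT, found at positions 108–117 on the template; the primer anneals here to the top strand with its 3' end pointing upstream.
Amplicon spans positions 27–117: 91 bp.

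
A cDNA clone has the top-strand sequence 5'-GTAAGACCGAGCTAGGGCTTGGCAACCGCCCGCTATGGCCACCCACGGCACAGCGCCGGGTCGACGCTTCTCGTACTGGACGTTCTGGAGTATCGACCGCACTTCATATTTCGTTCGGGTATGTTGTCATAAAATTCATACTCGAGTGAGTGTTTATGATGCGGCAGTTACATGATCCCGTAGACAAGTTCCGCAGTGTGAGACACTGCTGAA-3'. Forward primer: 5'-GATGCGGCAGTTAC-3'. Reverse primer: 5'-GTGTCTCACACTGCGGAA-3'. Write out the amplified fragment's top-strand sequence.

5'-GATGCGGCAGTTACATGATCCCGTAGACAAGTTCCGCAGTGTGAGACAC-3'

The forward primer matches the template at positions 158–171.
Taking the reverse complement of GTGTCTCACACTGCGGAA gives TTCCGCAGTGTGAGACAC, found at positions 189–206 on the template; the primer anneals here to the top strand with its 3' end pointing upstream.
The product is the template from position 158 through 206 (49 bp).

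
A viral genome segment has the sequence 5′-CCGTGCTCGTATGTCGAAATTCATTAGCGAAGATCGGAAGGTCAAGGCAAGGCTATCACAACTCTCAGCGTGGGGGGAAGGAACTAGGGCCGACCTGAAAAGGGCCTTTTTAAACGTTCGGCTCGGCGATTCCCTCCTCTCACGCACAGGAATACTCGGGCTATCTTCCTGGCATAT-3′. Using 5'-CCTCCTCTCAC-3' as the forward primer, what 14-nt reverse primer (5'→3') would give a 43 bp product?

The forward primer binds at positions 133–143, so a 43 bp product ends at position 133 + 43 − 1 = 175.
The reverse primer anneals to the top strand over positions 162–175, i.e. to TATCTTCCTGGCAT.
Its sequence written 5'→3' is the reverse complement: ATGCCAGGAAGATA.

5'-ATGCCAGGAAGATA-3'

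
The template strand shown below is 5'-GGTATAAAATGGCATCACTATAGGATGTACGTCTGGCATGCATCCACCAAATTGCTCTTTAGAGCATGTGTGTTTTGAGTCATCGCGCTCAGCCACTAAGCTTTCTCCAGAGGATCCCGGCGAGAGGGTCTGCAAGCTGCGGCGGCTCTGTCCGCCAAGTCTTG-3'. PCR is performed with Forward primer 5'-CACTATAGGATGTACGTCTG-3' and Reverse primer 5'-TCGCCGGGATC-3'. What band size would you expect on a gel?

108 bp

Forward primer CACTATAGGATGTACGTCTG is found on the top strand at positions 16–35.
Reverse complement of the reverse primer: GATCCCGGCGA. This occurs on the top strand at positions 113–123.
The product runs from position 16 to position 123, so its length is 123 − 16 + 1 = 108 bp.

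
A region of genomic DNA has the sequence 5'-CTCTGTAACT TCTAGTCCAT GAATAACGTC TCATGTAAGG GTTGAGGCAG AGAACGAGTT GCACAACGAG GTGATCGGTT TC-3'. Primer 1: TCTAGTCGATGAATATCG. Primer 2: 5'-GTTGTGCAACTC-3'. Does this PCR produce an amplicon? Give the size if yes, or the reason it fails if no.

No product — primer 1 has no binding site in the template.

Primer 1 (TCTAGTCGATGAATATCG) does not match the top strand, and its reverse complement CGATATTCATCGACTAGA does not match either.
With no annealing site for primer 1, no amplification occurs.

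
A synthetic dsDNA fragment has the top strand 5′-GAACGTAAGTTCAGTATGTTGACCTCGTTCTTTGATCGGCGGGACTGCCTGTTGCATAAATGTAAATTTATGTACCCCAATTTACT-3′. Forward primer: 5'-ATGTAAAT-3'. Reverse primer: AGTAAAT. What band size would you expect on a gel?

27 bp

Scanning the template, ATGTAAAT occurs at positions 60–67; this primer anneals to the bottom strand there with its 3' end pointing downstream.
The reverse primer's reverse complement is ATTTACT, which matches the template at positions 80–86.
Amplicon spans positions 60–86: 27 bp.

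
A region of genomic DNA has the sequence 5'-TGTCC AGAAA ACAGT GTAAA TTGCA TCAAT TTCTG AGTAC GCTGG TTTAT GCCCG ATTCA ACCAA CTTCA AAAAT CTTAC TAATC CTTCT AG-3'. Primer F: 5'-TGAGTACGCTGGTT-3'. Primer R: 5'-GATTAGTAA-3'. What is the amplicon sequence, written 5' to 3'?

Forward primer TGAGTACGCTGGTT is found on the top strand at positions 34–47.
Taking the reverse complement of GATTAGTAA gives TTACTAATC, found at positions 77–85 on the template; the primer anneals here to the top strand with its 3' end pointing upstream.
The product is the template from position 34 through 85 (52 bp).

5'-TGAGTACGCTGGTTTATGCCCGATTCAACCAACTTCAAAAATCTTACTAATC-3'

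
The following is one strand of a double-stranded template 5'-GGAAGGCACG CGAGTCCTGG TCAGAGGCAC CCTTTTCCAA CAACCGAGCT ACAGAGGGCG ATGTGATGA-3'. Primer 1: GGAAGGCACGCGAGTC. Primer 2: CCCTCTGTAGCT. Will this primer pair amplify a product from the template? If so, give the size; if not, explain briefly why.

Primer 1 (GGAAGGCACGCGAGTC) matches the top strand at positions 1–16; it acts as a forward primer.
Primer 2's reverse complement is AGCTACAGAGGG, matching the top strand at positions 47–58; it acts as a reverse primer.
The 3' ends face each other across positions 1–58, giving a 58 bp product.

Yes — a 58 bp product.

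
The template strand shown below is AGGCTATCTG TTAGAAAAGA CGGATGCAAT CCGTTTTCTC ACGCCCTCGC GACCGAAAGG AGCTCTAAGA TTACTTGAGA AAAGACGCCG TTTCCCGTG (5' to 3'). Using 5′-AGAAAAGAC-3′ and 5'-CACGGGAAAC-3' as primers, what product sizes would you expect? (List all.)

The forward primer AGAAAAGAC matches the top strand at positions 13–21, 78–86.
The reverse primer's reverse complement is GTTTCCCGTG, matching at positions 90–99.
Each forward site pairs with the reverse site to give a product ending at position 99: sizes 87, 22 bp.

87 bp, 22 bp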